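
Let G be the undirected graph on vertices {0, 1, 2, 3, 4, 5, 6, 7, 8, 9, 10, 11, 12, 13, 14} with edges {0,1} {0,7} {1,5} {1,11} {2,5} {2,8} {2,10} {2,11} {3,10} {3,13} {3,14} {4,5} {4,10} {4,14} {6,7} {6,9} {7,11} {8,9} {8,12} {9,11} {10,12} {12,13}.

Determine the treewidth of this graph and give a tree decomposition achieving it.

Treewidth 3.
Bags: B1 = {0, 6, 7, 9}  B2 = {0, 7, 9, 11}  B3 = {0, 1, 9, 11}  B4 = {1, 8, 9, 11}  B5 = {1, 2, 8, 11}  B6 = {1, 2, 5, 8}  B7 = {2, 5, 8, 12}  B8 = {2, 5, 10, 12}  B9 = {4, 5, 10, 12}  B10 = {4, 10, 12, 13}  B11 = {3, 4, 10, 13}  B12 = {3, 4, 13, 14}
Tree: B1–B2, B2–B3, B3–B4, B4–B5, B5–B6, B6–B7, B7–B8, B8–B9, B9–B10, B10–B11, B11–B12

The largest bag has 4 vertices, giving width 3; this decomposition certifies tw(G) ≤ 3. For the lower bound: the 4 vertex sets {0,6,7}, {9}, {11}, {1,2,5,8} are disjoint, each induces a connected subgraph, and every pair is joined by at least one edge of G. Contracting each set to a single vertex therefore yields K_{4} as a minor, and since treewidth is minor-monotone, tw(G) ≥ tw(K_{4}) = 3. The upper and lower bounds meet at 3, so that is the treewidth.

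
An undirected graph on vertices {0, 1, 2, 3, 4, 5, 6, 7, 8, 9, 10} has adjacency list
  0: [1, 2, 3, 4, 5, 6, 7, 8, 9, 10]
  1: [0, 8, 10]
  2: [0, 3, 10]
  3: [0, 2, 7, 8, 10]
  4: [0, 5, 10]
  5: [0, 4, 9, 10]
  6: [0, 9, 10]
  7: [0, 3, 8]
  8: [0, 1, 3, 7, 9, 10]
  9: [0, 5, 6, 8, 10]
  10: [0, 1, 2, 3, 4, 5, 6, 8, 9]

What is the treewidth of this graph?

A width-3 tree decomposition is:
Bags: B1 = {0, 5, 9, 10}  B2 = {0, 8, 9, 10}  B3 = {0, 3, 8, 10}  B4 = {0, 3, 7, 8}  B5 = {0, 6, 9, 10}  B6 = {0, 2, 3, 10}  B7 = {0, 1, 8, 10}  B8 = {0, 4, 5, 10}
Tree: B1–B2, B2–B3, B3–B4, B2–B5, B3–B6, B2–B7, B1–B8
The largest bag has 4 vertices, giving width 3; this decomposition certifies tw(G) ≤ 3. On the other hand G contains the 4-clique {0, 2, 3, 10}. A clique must lie in a single bag of any decomposition, so no decomposition can have width below 3. Therefore the treewidth is 3.

3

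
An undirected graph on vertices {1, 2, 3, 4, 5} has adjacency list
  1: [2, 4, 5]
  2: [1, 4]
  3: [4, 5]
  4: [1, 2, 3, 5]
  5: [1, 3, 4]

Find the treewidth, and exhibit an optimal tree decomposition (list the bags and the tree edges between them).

Treewidth 2.
One such decomposition:
Bags: B1 = {1, 2, 4}  B2 = {1, 4, 5}  B3 = {3, 4, 5}
Tree: B1–B2, B2–B3

The largest bag has 3 vertices, giving width 2; this decomposition certifies tw(G) ≤ 2. For the lower bound, the 3 vertices {1, 2, 4} are pairwise adjacent, and any tree decomposition puts a clique entirely inside one bag — forcing width ≥ 2. Combining the bounds, tw(G) = 2.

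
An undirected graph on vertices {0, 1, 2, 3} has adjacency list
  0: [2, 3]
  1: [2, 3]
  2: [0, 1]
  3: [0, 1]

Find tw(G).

A width-2 tree decomposition is:
Bags: B1 = {0, 2, 3}  B2 = {1, 2, 3}
Tree: B1–B2
Every bag has size at most 3, so the width is 3 − 1 = 2 and tw(G) ≤ 2. For the lower bound, G contains the cycle 2–0–3–1–2, so G is not a forest; only forests have treewidth ≤ 1, hence tw(G) ≥ 2. Combining the bounds, tw(G) = 2.

2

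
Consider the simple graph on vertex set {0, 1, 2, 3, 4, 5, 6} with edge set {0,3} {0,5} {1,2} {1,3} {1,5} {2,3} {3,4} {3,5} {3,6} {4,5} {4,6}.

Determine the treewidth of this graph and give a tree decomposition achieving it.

The largest bag has 3 vertices, giving width 2; this decomposition certifies tw(G) ≤ 2. Conversely, {1, 2, 3} is a clique of size 3, and the vertices of any clique must share a bag in every tree decomposition; so some bag has ≥ 3 vertices and tw(G) ≥ 2. Combining the bounds, tw(G) = 2.

Treewidth 2.
One such decomposition:
Bags: B1 = {0, 3, 5}  B2 = {1, 3, 5}  B3 = {3, 4, 5}  B4 = {3, 4, 6}  B5 = {1, 2, 3}
Tree: B1–B2, B2–B3, B3–B4, B2–B5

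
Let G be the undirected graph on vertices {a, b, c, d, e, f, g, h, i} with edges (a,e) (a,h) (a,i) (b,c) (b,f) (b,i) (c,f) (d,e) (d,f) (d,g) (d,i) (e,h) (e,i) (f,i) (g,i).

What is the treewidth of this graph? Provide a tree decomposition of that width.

Treewidth 2.
Bags: B1 = {d, e, i}  B2 = {d, g, i}  B3 = {a, e, i}  B4 = {d, f, i}  B5 = {a, e, h}  B6 = {b, f, i}  B7 = {b, c, f}
Tree: B1–B2, B1–B3, B1–B4, B3–B5, B4–B6, B6–B7

The largest bag has 3 vertices, giving width 2; this decomposition certifies tw(G) ≤ 2. Conversely, {a, e, h} is a clique of size 3, and the vertices of any clique must share a bag in every tree decomposition; so some bag has ≥ 3 vertices and tw(G) ≥ 2. Therefore the treewidth is 2.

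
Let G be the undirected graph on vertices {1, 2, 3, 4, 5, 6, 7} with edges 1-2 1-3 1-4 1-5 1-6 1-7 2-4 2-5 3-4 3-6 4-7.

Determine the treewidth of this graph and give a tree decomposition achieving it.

The largest bag has 3 vertices, giving width 2; this decomposition certifies tw(G) ≤ 2. On the other hand G contains the 3-clique {1, 2, 4}. A clique must lie in a single bag of any decomposition, so no decomposition can have width below 2. Therefore the treewidth is 2.

Treewidth 2.
One optimal decomposition is:
Bags: B1 = {1, 2, 4}  B2 = {1, 4, 7}  B3 = {1, 3, 4}  B4 = {1, 3, 6}  B5 = {1, 2, 5}
Tree: B1–B2, B1–B3, B3–B4, B1–B5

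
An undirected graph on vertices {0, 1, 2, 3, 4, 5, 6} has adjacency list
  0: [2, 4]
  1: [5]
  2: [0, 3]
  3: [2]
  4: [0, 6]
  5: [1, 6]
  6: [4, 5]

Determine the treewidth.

A width-1 tree decomposition is:
Bags: B1 = {1, 5}  B2 = {5, 6}  B3 = {4, 6}  B4 = {0, 4}  B5 = {0, 2}  B6 = {2, 3}
Tree: B1–B2, B2–B3, B3–B4, B4–B5, B5–B6
Each bag holds 2 vertices, so the decomposition has width 1, which upper-bounds the treewidth. G has an edge, so its treewidth is at least 1. The upper and lower bounds meet at 1, so that is the treewidth.

1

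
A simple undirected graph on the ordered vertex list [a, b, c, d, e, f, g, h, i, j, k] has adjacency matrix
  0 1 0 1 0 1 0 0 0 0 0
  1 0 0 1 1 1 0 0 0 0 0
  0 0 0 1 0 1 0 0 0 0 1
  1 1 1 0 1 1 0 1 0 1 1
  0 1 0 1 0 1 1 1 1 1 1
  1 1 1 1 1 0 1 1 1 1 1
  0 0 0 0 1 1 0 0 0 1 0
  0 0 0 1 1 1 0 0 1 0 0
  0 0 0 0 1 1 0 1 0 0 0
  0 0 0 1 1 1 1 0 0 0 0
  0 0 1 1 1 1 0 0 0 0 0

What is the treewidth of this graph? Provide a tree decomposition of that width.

Every bag has size at most 4, so the width is 4 − 1 = 3 and tw(G) ≤ 3. Conversely, {d, e, f, j} is a clique of size 4, and the vertices of any clique must share a bag in every tree decomposition; so some bag has ≥ 4 vertices and tw(G) ≥ 3. Combining the bounds, tw(G) = 3.

Treewidth 3.
One optimal decomposition is:
Bags: B1 = {a, b, d, f}  B2 = {b, d, e, f}  B3 = {d, e, f, k}  B4 = {d, e, f, h}  B5 = {d, e, f, j}  B6 = {c, d, f, k}  B7 = {e, f, g, j}  B8 = {e, f, h, i}
Tree: B1–B2, B2–B3, B3–B4, B3–B5, B3–B6, B5–B7, B4–B8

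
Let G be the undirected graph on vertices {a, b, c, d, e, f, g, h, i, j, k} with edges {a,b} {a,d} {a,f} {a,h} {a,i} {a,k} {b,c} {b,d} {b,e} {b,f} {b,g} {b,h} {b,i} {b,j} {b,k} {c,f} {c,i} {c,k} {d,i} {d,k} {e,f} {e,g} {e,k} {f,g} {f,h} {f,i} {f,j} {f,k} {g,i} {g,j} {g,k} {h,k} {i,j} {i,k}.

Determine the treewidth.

A width-4 tree decomposition is:
Bags: B1 = {a, b, f, h, k}  B2 = {a, b, f, i, k}  B3 = {b, c, f, i, k}  B4 = {a, b, d, i, k}  B5 = {b, f, g, i, k}  B6 = {b, e, f, g, k}  B7 = {b, f, g, i, j}
Tree: B1–B2, B2–B3, B2–B4, B2–B5, B5–B6, B5–B7
The largest bag has 5 vertices, giving width 4; this decomposition certifies tw(G) ≤ 4. For the lower bound, the 5 vertices {a, b, d, i, k} are pairwise adjacent, and any tree decomposition puts a clique entirely inside one bag — forcing width ≥ 4. Combining the bounds, tw(G) = 4.

4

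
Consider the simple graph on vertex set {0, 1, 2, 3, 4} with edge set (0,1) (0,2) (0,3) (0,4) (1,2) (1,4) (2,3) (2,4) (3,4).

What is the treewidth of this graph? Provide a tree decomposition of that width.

Treewidth 3.
One optimal decomposition is:
Bags: B1 = {0, 1, 2, 4}  B2 = {0, 2, 3, 4}
Tree: B1–B2

Every bag has size at most 4, so the width is 4 − 1 = 3 and tw(G) ≤ 3. Conversely, {0, 1, 2, 4} is a clique of size 4, and the vertices of any clique must share a bag in every tree decomposition; so some bag has ≥ 4 vertices and tw(G) ≥ 3. The upper and lower bounds meet at 3, so that is the treewidth.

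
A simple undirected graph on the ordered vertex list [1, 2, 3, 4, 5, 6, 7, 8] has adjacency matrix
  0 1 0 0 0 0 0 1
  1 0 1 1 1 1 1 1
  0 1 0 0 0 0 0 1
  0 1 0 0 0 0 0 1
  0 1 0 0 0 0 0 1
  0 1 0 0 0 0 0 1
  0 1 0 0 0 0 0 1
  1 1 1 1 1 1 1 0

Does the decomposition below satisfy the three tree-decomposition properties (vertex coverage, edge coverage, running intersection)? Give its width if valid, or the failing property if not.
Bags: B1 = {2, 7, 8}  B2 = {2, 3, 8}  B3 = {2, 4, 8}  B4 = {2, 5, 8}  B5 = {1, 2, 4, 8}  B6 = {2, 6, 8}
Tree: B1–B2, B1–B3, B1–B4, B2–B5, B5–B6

A tree decomposition must satisfy three properties: every vertex lies in some bag; for every edge, both endpoints lie together in some bag; and for every vertex, the bags containing it form a connected subtree. Here bags containing vertex 4 are not connected in the tree, so the decomposition is invalid.

No — bags containing vertex 4 are not connected in the tree.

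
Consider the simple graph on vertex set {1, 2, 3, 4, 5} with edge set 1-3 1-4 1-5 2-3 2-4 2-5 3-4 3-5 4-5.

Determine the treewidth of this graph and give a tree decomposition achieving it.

Every bag has size at most 4, so the width is 4 − 1 = 3 and tw(G) ≤ 3. Conversely, {1, 3, 4, 5} is a clique of size 4, and the vertices of any clique must share a bag in every tree decomposition; so some bag has ≥ 4 vertices and tw(G) ≥ 3. The upper and lower bounds meet at 3, so that is the treewidth.

Treewidth 3.
One optimal decomposition is:
Bags: B1 = {1, 3, 4, 5}  B2 = {2, 3, 4, 5}
Tree: B1–B2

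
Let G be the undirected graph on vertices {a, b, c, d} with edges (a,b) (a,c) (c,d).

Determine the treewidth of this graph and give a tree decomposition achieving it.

Treewidth 1.
Bags: B1 = {a, b}  B2 = {a, c}  B3 = {c, d}
Tree: B1–B2, B2–B3

Every bag has size at most 2, so the width is 2 − 1 = 1 and tw(G) ≤ 1. Since G has at least one edge (e.g. b–a), it is not an edgeless graph, so tw(G) ≥ 1. The upper and lower bounds meet at 1, so that is the treewidth.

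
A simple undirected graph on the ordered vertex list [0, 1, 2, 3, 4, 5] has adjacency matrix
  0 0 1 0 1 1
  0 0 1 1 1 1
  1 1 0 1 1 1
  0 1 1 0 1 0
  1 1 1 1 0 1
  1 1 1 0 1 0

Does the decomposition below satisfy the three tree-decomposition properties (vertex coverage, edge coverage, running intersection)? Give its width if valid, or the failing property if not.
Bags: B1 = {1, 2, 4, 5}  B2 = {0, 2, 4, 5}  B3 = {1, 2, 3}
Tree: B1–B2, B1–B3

No — edge (4,3) lies in no bag.

A tree decomposition must satisfy three properties: every vertex lies in some bag; for every edge, both endpoints lie together in some bag; and for every vertex, the bags containing it form a connected subtree. Here edge (4,3) lies in no bag, so the decomposition is invalid.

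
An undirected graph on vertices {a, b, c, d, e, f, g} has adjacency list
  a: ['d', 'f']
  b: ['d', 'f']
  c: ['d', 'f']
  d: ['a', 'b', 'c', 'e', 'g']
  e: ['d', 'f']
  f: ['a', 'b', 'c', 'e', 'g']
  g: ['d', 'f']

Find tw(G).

A width-2 tree decomposition is:
Bags: B1 = {d, f, g}  B2 = {b, d, f}  B3 = {a, d, f}  B4 = {d, e, f}  B5 = {c, d, f}
Tree: B1–B2, B2–B3, B3–B4, B4–B5
Each bag holds 3 vertices, so the decomposition has width 2, which upper-bounds the treewidth. For the lower bound, G contains the cycle f–g–d–b–f, so G is not a forest; only forests have treewidth ≤ 1, hence tw(G) ≥ 2. Hence tw(G) = 2 exactly.

2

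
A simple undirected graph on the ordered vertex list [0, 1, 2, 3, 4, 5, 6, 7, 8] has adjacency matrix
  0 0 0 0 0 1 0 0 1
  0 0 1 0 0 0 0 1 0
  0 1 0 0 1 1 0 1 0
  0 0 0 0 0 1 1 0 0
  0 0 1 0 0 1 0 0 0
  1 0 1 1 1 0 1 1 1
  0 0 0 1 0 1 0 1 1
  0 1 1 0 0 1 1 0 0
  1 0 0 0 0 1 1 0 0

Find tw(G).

A width-2 tree decomposition is:
Bags: B1 = {5, 6, 8}  B2 = {3, 5, 6}  B3 = {0, 5, 8}  B4 = {5, 6, 7}  B5 = {2, 5, 7}  B6 = {2, 4, 5}  B7 = {1, 2, 7}
Tree: B1–B2, B1–B3, B2–B4, B4–B5, B5–B6, B5–B7
Each bag holds 3 vertices, so the decomposition has width 2, which upper-bounds the treewidth. On the other hand G contains the 3-clique {1, 2, 7}. A clique must lie in a single bag of any decomposition, so no decomposition can have width below 2. Combining the bounds, tw(G) = 2.

2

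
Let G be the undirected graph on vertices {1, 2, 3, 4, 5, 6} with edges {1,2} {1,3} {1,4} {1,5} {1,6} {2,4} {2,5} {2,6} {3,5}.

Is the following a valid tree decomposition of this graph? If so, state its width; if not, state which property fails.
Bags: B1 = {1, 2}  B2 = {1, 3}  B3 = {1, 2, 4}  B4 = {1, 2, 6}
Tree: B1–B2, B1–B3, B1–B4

A tree decomposition must satisfy three properties: every vertex lies in some bag; for every edge, both endpoints lie together in some bag; and for every vertex, the bags containing it form a connected subtree. Here vertex 5 appears in no bag, so the decomposition is invalid.

No — vertex 5 appears in no bag.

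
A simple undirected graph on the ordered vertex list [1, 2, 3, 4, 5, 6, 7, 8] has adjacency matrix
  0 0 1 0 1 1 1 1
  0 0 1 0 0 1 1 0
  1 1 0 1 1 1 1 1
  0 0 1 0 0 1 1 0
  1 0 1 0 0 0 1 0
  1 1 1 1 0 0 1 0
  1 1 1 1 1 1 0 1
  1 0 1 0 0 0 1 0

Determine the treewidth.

A width-3 tree decomposition is:
Bags: B1 = {1, 3, 6, 7}  B2 = {1, 3, 5, 7}  B3 = {3, 4, 6, 7}  B4 = {1, 3, 7, 8}  B5 = {2, 3, 6, 7}
Tree: B1–B2, B1–B3, B1–B4, B1–B5
Each bag holds 4 vertices, so the decomposition has width 3, which upper-bounds the treewidth. Conversely, {1, 3, 7, 8} is a clique of size 4, and the vertices of any clique must share a bag in every tree decomposition; so some bag has ≥ 4 vertices and tw(G) ≥ 3. The upper and lower bounds meet at 3, so that is the treewidth.

3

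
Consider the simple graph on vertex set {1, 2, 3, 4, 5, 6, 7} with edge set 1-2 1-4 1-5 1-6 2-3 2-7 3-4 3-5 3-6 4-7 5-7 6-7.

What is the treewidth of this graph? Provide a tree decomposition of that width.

Every bag has size at most 4, so the width is 4 − 1 = 3 and tw(G) ≤ 3. For the lower bound: the 4 vertex sets {1,2}, {3,5}, {7}, {6} are disjoint, each induces a connected subgraph, and every pair is joined by at least one edge of G. Contracting each set to a single vertex therefore yields K_{4} as a minor, and since treewidth is minor-monotone, tw(G) ≥ tw(K_{4}) = 3. Therefore the treewidth is 3.

Treewidth 3.
One optimal decomposition is:
Bags: B1 = {1, 2, 3, 7}  B2 = {1, 3, 5, 7}  B3 = {1, 3, 6, 7}  B4 = {1, 3, 4, 7}
Tree: B1–B2, B2–B3, B3–B4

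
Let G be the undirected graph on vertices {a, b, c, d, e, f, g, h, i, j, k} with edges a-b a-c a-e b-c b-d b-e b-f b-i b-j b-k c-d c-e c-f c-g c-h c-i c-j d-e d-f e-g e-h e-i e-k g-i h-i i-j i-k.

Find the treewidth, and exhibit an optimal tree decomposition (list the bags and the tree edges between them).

Treewidth 3.
Bags: B1 = {b, c, e, i}  B2 = {b, c, d, e}  B3 = {c, e, g, i}  B4 = {b, c, i, j}  B5 = {b, e, i, k}  B6 = {a, b, c, e}  B7 = {b, c, d, f}  B8 = {c, e, h, i}
Tree: B1–B2, B1–B3, B1–B4, B1–B5, B1–B6, B2–B7, B3–B8

Every bag has size at most 4, so the width is 4 − 1 = 3 and tw(G) ≤ 3. Conversely, {c, e, g, i} is a clique of size 4, and the vertices of any clique must share a bag in every tree decomposition; so some bag has ≥ 4 vertices and tw(G) ≥ 3. Hence tw(G) = 3 exactly.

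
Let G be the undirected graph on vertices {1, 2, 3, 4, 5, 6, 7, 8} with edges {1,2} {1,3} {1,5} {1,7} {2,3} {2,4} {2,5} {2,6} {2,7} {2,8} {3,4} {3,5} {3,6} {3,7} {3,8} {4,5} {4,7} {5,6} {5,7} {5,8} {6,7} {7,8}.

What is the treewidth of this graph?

A width-4 tree decomposition is:
Bags: B1 = {2, 3, 4, 5, 7}  B2 = {1, 2, 3, 5, 7}  B3 = {2, 3, 5, 6, 7}  B4 = {2, 3, 5, 7, 8}
Tree: B1–B2, B1–B3, B2–B4
Each bag holds 5 vertices, so the decomposition has width 4, which upper-bounds the treewidth. On the other hand G contains the 5-clique {2, 3, 5, 7, 8}. A clique must lie in a single bag of any decomposition, so no decomposition can have width below 4. Therefore the treewidth is 4.

4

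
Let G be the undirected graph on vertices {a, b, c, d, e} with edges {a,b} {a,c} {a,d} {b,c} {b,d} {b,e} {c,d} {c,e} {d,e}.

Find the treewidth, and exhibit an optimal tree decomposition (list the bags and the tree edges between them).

Every bag has size at most 4, so the width is 4 − 1 = 3 and tw(G) ≤ 3. On the other hand G contains the 4-clique {b, c, d, e}. A clique must lie in a single bag of any decomposition, so no decomposition can have width below 3. Therefore the treewidth is 3.

Treewidth 3.
One optimal decomposition is:
Bags: B1 = {b, c, d, e}  B2 = {a, b, c, d}
Tree: B1–B2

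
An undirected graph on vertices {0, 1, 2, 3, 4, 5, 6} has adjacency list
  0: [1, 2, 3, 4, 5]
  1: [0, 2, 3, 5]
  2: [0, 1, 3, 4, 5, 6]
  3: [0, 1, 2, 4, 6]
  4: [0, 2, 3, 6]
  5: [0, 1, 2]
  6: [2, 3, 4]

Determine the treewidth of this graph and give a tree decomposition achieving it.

Treewidth 3.
One such decomposition:
Bags: B1 = {0, 2, 3, 4}  B2 = {0, 1, 2, 3}  B3 = {0, 1, 2, 5}  B4 = {2, 3, 4, 6}
Tree: B1–B2, B2–B3, B1–B4

The largest bag has 4 vertices, giving width 3; this decomposition certifies tw(G) ≤ 3. Conversely, {0, 1, 2, 3} is a clique of size 4, and the vertices of any clique must share a bag in every tree decomposition; so some bag has ≥ 4 vertices and tw(G) ≥ 3. The upper and lower bounds meet at 3, so that is the treewidth.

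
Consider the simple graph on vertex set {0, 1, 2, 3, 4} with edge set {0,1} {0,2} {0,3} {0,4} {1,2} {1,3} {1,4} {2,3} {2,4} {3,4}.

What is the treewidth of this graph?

A width-4 tree decomposition is:
Bags: B1 = {0, 1, 2, 3, 4}
Tree: (single bag)
With just one bag of size 5, the width is 5 − 1 = 4, so tw(G) ≤ 4. For the lower bound, the 5 vertices {0, 1, 2, 3, 4} are pairwise adjacent, and any tree decomposition puts a clique entirely inside one bag — forcing width ≥ 4. Hence tw(G) = 4 exactly.

4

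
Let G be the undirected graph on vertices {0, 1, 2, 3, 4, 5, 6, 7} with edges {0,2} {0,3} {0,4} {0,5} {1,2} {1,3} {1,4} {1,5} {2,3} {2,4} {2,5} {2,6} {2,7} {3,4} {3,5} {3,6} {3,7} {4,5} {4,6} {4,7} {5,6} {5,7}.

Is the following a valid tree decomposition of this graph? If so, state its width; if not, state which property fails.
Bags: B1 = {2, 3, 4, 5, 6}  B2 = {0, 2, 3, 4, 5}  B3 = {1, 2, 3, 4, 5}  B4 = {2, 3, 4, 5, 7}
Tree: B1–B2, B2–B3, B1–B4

Yes; width 4.

Vertex coverage: the bags together contain {0, 1, 2, 3, 4, 5, 6, 7}, the full vertex set. Edge coverage: each edge of G has both endpoints in at least one bag. Running intersection: for every vertex, the bags containing it form a connected subtree. All three properties hold, so this is a valid tree decomposition of width max|bag| − 1 = 4, and hence tw(G) ≤ 4.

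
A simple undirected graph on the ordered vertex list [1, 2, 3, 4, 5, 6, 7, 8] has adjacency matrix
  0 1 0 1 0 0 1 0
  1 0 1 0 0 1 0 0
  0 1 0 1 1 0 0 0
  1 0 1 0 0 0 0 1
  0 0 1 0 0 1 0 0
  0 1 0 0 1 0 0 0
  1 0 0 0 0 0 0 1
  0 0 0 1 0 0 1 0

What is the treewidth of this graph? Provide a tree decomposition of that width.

Treewidth 2.
One such decomposition:
Bags: B1 = {4, 7, 8}  B2 = {1, 4, 7}  B3 = {1, 3, 4}  B4 = {1, 2, 3}  B5 = {2, 3, 5}  B6 = {2, 5, 6}
Tree: B1–B2, B2–B3, B3–B4, B4–B5, B5–B6

Every bag has size at most 3, so the width is 3 − 1 = 2 and tw(G) ≤ 2. The edges 8–7–1–4–8 form a cycle, so G is not a tree and its treewidth is at least 2. Hence tw(G) = 2 exactly.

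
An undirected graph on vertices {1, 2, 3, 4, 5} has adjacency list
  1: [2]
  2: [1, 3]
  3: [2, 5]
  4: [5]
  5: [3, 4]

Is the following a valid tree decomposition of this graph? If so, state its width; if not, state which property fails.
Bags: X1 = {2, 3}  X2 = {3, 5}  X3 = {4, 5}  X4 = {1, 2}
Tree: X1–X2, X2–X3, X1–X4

Yes; width 1.

Checking the three conditions: (i) the bags cover all of {1, 2, 3, 4, 5}; (ii) for each edge, some bag contains both endpoints; (iii) the bags containing any fixed vertex form a subtree. All hold, so the decomposition is valid with width 2 − 1 = 1.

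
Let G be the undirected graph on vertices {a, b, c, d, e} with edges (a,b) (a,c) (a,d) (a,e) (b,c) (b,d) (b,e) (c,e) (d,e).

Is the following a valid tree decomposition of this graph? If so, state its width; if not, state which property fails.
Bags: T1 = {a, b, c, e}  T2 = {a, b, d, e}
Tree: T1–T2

Vertex coverage: the bags together contain {a, b, c, d, e}, the full vertex set. Edge coverage: each edge of G has both endpoints in at least one bag. Running intersection: for every vertex, the bags containing it form a connected subtree. All three properties hold, so this is a valid tree decomposition of width max|bag| − 1 = 3, and hence tw(G) ≤ 3.

Yes; width 3.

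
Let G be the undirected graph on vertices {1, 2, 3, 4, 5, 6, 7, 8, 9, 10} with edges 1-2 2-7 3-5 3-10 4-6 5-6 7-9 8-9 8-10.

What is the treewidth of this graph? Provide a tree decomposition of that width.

The largest bag has 2 vertices, giving width 1; this decomposition certifies tw(G) ≤ 1. Since G has at least one edge (e.g. 1–2), it is not an edgeless graph, so tw(G) ≥ 1. Hence tw(G) = 1 exactly.

Treewidth 1.
One optimal decomposition is:
Bags: B1 = {1, 2}  B2 = {2, 7}  B3 = {7, 9}  B4 = {8, 9}  B5 = {8, 10}  B6 = {3, 10}  B7 = {3, 5}  B8 = {5, 6}  B9 = {4, 6}
Tree: B1–B2, B2–B3, B3–B4, B4–B5, B5–B6, B6–B7, B7–B8, B8–B9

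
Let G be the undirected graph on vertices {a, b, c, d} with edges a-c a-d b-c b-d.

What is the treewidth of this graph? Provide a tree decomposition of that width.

Every bag has size at most 3, so the width is 3 − 1 = 2 and tw(G) ≤ 2. Since b–c–a–d–b is a cycle in G, G is not acyclic. Forests are exactly the graphs of treewidth ≤ 1, so tw(G) ≥ 2. Combining the bounds, tw(G) = 2.

Treewidth 2.
Bags: B1 = {a, b, c}  B2 = {a, b, d}
Tree: B1–B2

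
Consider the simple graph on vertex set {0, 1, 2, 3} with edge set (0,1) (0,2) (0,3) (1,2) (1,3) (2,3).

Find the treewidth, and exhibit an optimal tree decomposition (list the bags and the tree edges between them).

With just one bag of size 4, the width is 4 − 1 = 3, so tw(G) ≤ 3. Conversely, {0, 1, 2, 3} is a clique of size 4, and the vertices of any clique must share a bag in every tree decomposition; so some bag has ≥ 4 vertices and tw(G) ≥ 3. Combining the bounds, tw(G) = 3.

Treewidth 3.
One optimal decomposition is:
Bags: B1 = {0, 1, 2, 3}
Tree: (single bag)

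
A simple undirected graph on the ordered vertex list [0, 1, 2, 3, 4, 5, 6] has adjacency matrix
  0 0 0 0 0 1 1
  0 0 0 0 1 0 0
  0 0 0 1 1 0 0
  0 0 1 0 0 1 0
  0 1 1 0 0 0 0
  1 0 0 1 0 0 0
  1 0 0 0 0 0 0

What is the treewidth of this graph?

1

A width-1 tree decomposition is:
Bags: B1 = {0, 6}  B2 = {0, 5}  B3 = {3, 5}  B4 = {2, 3}  B5 = {2, 4}  B6 = {1, 4}
Tree: B1–B2, B2–B3, B3–B4, B4–B5, B5–B6
The largest bag has 2 vertices, giving width 1; this decomposition certifies tw(G) ≤ 1. Any graph with an edge has treewidth ≥ 1, and G has the edge 6–0. Hence tw(G) = 1 exactly.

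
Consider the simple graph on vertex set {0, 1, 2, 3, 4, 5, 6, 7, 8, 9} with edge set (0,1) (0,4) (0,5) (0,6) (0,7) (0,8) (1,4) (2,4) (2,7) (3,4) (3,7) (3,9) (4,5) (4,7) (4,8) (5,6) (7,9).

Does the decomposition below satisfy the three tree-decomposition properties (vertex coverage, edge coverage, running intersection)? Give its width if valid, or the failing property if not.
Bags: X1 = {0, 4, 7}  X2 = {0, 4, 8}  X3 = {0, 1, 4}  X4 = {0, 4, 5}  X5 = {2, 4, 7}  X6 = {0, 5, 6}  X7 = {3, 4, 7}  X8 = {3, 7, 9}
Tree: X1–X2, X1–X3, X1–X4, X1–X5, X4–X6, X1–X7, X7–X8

Checking the three conditions: (i) the bags cover all of {0, 1, 2, 3, 4, 5, 6, 7, 8, 9}; (ii) for each edge, some bag contains both endpoints; (iii) the bags containing any fixed vertex form a subtree. All hold, so the decomposition is valid with width 3 − 1 = 2.

Yes; width 2.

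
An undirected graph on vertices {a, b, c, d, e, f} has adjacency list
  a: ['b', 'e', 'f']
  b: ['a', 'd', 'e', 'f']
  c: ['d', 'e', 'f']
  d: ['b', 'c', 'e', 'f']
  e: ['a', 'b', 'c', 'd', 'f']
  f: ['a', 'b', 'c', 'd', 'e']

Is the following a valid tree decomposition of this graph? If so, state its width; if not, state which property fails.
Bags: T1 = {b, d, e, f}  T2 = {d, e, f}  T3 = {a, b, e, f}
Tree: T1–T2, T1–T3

A tree decomposition must satisfy three properties: every vertex lies in some bag; for every edge, both endpoints lie together in some bag; and for every vertex, the bags containing it form a connected subtree. Here vertex c appears in no bag, so the decomposition is invalid.

No — vertex c appears in no bag.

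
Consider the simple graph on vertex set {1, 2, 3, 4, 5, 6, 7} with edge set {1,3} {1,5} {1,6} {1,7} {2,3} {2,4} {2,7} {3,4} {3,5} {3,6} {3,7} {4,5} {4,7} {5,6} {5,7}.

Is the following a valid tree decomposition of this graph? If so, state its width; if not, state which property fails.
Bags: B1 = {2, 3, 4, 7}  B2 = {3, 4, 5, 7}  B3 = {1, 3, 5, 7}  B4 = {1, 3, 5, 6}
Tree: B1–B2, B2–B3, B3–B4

Vertex coverage: the bags together contain {1, 2, 3, 4, 5, 6, 7}, the full vertex set. Edge coverage: each edge of G has both endpoints in at least one bag. Running intersection: for every vertex, the bags containing it form a connected subtree. All three properties hold, so this is a valid tree decomposition of width max|bag| − 1 = 3, and hence tw(G) ≤ 3.

Yes; width 3.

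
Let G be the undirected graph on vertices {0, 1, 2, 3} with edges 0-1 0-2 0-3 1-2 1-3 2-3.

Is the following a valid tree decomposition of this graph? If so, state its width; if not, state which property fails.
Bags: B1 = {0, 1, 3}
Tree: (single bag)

A tree decomposition must satisfy three properties: every vertex lies in some bag; for every edge, both endpoints lie together in some bag; and for every vertex, the bags containing it form a connected subtree. Here vertex 2 appears in no bag, so the decomposition is invalid.

No — vertex 2 appears in no bag.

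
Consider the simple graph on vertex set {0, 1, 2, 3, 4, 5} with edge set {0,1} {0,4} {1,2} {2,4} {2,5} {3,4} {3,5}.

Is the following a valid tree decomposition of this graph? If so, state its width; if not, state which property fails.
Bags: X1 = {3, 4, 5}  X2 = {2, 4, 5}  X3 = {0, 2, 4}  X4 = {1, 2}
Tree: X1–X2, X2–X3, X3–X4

No — edge (0,1) lies in no bag.

A tree decomposition must satisfy three properties: every vertex lies in some bag; for every edge, both endpoints lie together in some bag; and for every vertex, the bags containing it form a connected subtree. Here edge (0,1) lies in no bag, so the decomposition is invalid.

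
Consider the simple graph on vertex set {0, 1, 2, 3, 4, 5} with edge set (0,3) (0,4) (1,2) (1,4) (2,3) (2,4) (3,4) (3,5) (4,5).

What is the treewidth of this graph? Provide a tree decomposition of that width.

The largest bag has 3 vertices, giving width 2; this decomposition certifies tw(G) ≤ 2. Conversely, {1, 2, 4} is a clique of size 3, and the vertices of any clique must share a bag in every tree decomposition; so some bag has ≥ 3 vertices and tw(G) ≥ 2. Hence tw(G) = 2 exactly.

Treewidth 2.
One optimal decomposition is:
Bags: B1 = {0, 3, 4}  B2 = {3, 4, 5}  B3 = {2, 3, 4}  B4 = {1, 2, 4}
Tree: B1–B2, B2–B3, B3–B4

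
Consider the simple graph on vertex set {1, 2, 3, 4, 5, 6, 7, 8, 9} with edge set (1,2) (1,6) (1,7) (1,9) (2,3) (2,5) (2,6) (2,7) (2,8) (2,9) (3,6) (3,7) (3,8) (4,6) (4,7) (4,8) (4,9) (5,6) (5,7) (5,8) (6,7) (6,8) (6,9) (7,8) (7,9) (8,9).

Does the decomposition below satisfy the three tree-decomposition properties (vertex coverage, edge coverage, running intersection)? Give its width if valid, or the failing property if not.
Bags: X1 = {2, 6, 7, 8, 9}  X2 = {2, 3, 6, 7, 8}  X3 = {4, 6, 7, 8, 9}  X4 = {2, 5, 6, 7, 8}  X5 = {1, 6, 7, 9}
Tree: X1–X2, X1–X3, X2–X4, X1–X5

No — edge (2,1) lies in no bag.

A tree decomposition must satisfy three properties: every vertex lies in some bag; for every edge, both endpoints lie together in some bag; and for every vertex, the bags containing it form a connected subtree. Here edge (2,1) lies in no bag, so the decomposition is invalid.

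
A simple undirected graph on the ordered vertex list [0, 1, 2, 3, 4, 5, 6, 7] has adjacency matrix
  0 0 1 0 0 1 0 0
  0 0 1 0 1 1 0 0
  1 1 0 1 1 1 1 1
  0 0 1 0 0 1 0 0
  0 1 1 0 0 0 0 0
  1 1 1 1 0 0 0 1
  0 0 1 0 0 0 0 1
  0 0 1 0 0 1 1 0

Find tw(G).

A width-2 tree decomposition is:
Bags: B1 = {0, 2, 5}  B2 = {2, 5, 7}  B3 = {1, 2, 5}  B4 = {2, 3, 5}  B5 = {1, 2, 4}  B6 = {2, 6, 7}
Tree: B1–B2, B2–B3, B1–B4, B3–B5, B2–B6
Every bag has size at most 3, so the width is 3 − 1 = 2 and tw(G) ≤ 2. For the lower bound, the 3 vertices {1, 2, 4} are pairwise adjacent, and any tree decomposition puts a clique entirely inside one bag — forcing width ≥ 2. Hence tw(G) = 2 exactly.

2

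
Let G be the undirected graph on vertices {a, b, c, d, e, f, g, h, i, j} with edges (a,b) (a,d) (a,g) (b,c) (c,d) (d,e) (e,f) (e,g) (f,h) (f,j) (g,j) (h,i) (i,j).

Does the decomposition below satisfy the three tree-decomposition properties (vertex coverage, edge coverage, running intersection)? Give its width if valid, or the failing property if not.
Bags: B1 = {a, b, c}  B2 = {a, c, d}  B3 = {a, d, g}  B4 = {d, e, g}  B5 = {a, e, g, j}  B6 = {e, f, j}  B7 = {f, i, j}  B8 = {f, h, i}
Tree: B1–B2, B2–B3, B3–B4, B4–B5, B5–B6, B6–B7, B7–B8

A tree decomposition must satisfy three properties: every vertex lies in some bag; for every edge, both endpoints lie together in some bag; and for every vertex, the bags containing it form a connected subtree. Here bags containing vertex a are not connected in the tree, so the decomposition is invalid.

No — bags containing vertex a are not connected in the tree.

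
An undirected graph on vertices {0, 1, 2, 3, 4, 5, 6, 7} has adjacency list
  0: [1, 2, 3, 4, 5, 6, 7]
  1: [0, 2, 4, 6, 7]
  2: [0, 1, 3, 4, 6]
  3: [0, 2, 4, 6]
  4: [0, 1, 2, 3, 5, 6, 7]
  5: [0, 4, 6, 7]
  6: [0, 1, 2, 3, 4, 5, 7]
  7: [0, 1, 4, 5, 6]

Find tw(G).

A width-4 tree decomposition is:
Bags: B1 = {0, 1, 4, 6, 7}  B2 = {0, 1, 2, 4, 6}  B3 = {0, 4, 5, 6, 7}  B4 = {0, 2, 3, 4, 6}
Tree: B1–B2, B1–B3, B2–B4
Every bag has size at most 5, so the width is 5 − 1 = 4 and tw(G) ≤ 4. On the other hand G contains the 5-clique {0, 1, 2, 4, 6}. A clique must lie in a single bag of any decomposition, so no decomposition can have width below 4. Hence tw(G) = 4 exactly.

4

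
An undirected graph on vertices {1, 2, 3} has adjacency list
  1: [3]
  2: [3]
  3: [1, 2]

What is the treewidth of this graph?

A width-1 tree decomposition is:
Bags: B1 = {1, 3}  B2 = {2, 3}
Tree: B1–B2
Each bag holds 2 vertices, so the decomposition has width 1, which upper-bounds the treewidth. Any graph with an edge has treewidth ≥ 1, and G has the edge 1–3. The upper and lower bounds meet at 1, so that is the treewidth.

1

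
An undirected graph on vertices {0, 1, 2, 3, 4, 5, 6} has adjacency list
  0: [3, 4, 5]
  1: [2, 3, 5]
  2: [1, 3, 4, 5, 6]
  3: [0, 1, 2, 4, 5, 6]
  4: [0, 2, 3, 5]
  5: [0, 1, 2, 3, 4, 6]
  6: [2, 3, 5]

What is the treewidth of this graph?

A width-3 tree decomposition is:
Bags: B1 = {2, 3, 4, 5}  B2 = {0, 3, 4, 5}  B3 = {2, 3, 5, 6}  B4 = {1, 2, 3, 5}
Tree: B1–B2, B1–B3, B1–B4
The largest bag has 4 vertices, giving width 3; this decomposition certifies tw(G) ≤ 3. Conversely, {0, 3, 4, 5} is a clique of size 4, and the vertices of any clique must share a bag in every tree decomposition; so some bag has ≥ 4 vertices and tw(G) ≥ 3. Combining the bounds, tw(G) = 3.

3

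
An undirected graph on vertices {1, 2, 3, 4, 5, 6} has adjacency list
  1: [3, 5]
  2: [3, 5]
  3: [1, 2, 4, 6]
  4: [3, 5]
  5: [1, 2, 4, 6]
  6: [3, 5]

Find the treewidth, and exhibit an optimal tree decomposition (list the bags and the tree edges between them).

Treewidth 2.
One such decomposition:
Bags: B1 = {3, 5, 6}  B2 = {2, 3, 5}  B3 = {3, 4, 5}  B4 = {1, 3, 5}
Tree: B1–B2, B2–B3, B3–B4

Each bag holds 3 vertices, so the decomposition has width 2, which upper-bounds the treewidth. The edges 3–6–5–2–3 form a cycle, so G is not a tree and its treewidth is at least 2. The upper and lower bounds meet at 2, so that is the treewidth.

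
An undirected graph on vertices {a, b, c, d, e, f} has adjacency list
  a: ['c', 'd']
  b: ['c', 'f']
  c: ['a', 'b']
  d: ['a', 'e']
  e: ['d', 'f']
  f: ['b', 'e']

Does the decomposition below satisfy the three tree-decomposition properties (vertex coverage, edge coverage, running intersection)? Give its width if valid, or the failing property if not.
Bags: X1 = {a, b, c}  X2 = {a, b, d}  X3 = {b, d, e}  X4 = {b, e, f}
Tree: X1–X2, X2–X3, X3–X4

Yes; width 2.

Checking the three conditions: (i) the bags cover all of {a, b, c, d, e, f}; (ii) for each edge, some bag contains both endpoints; (iii) the bags containing any fixed vertex form a subtree. All hold, so the decomposition is valid with width 3 − 1 = 2.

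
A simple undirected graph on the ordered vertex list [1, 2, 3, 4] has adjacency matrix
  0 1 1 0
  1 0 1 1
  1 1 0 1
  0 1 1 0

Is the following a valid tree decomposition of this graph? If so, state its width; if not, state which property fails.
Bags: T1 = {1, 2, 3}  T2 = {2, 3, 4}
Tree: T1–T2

Yes; width 2.

Checking the three conditions: (i) the bags cover all of {1, 2, 3, 4}; (ii) for each edge, some bag contains both endpoints; (iii) the bags containing any fixed vertex form a subtree. All hold, so the decomposition is valid with width 3 − 1 = 2.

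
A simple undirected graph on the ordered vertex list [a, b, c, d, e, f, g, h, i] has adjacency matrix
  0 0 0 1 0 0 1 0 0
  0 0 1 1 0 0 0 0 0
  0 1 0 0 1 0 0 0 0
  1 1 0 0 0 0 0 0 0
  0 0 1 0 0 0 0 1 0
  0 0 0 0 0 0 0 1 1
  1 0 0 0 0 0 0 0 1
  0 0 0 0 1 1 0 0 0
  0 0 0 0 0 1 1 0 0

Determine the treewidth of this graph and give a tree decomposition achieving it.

Treewidth 2.
One such decomposition:
Bags: B1 = {b, c, e}  B2 = {b, e, h}  B3 = {b, f, h}  B4 = {b, f, i}  B5 = {b, g, i}  B6 = {a, b, g}  B7 = {a, b, d}
Tree: B1–B2, B2–B3, B3–B4, B4–B5, B5–B6, B6–B7

Every bag has size at most 3, so the width is 3 − 1 = 2 and tw(G) ≤ 2. Since b–c–e–h–f–i–g–a–d–b is a cycle in G, G is not acyclic. Forests are exactly the graphs of treewidth ≤ 1, so tw(G) ≥ 2. Combining the bounds, tw(G) = 2.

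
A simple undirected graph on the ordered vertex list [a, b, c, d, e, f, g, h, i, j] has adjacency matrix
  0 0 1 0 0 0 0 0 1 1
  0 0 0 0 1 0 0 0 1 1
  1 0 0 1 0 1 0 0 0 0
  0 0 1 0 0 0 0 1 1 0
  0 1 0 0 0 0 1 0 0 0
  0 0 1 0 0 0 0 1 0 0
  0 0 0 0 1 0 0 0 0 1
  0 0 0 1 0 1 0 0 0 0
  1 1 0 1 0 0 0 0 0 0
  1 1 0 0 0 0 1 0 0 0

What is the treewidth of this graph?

2

A width-2 tree decomposition is:
Bags: B1 = {c, f, h}  B2 = {c, d, h}  B3 = {a, c, d}  B4 = {a, d, i}  B5 = {a, i, j}  B6 = {b, i, j}  B7 = {b, g, j}  B8 = {b, e, g}
Tree: B1–B2, B2–B3, B3–B4, B4–B5, B5–B6, B6–B7, B7–B8
Each bag holds 3 vertices, so the decomposition has width 2, which upper-bounds the treewidth. Since f–h–d–c–f is a cycle in G, G is not acyclic. Forests are exactly the graphs of treewidth ≤ 1, so tw(G) ≥ 2. Combining the bounds, tw(G) = 2.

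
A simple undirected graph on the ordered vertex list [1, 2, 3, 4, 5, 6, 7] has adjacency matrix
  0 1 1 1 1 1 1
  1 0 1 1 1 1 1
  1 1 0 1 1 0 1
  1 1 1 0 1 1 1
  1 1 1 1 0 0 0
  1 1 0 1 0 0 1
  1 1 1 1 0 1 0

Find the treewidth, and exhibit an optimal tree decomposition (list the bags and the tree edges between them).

Every bag has size at most 5, so the width is 5 − 1 = 4 and tw(G) ≤ 4. For the lower bound, the 5 vertices {1, 2, 3, 4, 5} are pairwise adjacent, and any tree decomposition puts a clique entirely inside one bag — forcing width ≥ 4. Hence tw(G) = 4 exactly.

Treewidth 4.
One optimal decomposition is:
Bags: B1 = {1, 2, 3, 4, 7}  B2 = {1, 2, 3, 4, 5}  B3 = {1, 2, 4, 6, 7}
Tree: B1–B2, B1–B3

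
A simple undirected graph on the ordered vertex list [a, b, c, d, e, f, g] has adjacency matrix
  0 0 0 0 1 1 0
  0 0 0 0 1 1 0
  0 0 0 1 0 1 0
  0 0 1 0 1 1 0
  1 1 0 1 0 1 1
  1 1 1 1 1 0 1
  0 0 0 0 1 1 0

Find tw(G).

2

A width-2 tree decomposition is:
Bags: B1 = {d, e, f}  B2 = {b, e, f}  B3 = {e, f, g}  B4 = {a, e, f}  B5 = {c, d, f}
Tree: B1–B2, B2–B3, B2–B4, B1–B5
Each bag holds 3 vertices, so the decomposition has width 2, which upper-bounds the treewidth. Conversely, {d, e, f} is a clique of size 3, and the vertices of any clique must share a bag in every tree decomposition; so some bag has ≥ 3 vertices and tw(G) ≥ 2. Hence tw(G) = 2 exactly.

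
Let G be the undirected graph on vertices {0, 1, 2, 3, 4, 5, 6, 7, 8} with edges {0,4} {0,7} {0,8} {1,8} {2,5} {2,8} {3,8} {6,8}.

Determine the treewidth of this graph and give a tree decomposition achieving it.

Treewidth 1.
One optimal decomposition is:
Bags: B1 = {2, 5}  B2 = {2, 8}  B3 = {3, 8}  B4 = {1, 8}  B5 = {0, 8}  B6 = {0, 7}  B7 = {0, 4}  B8 = {6, 8}
Tree: B1–B2, B2–B3, B3–B4, B2–B5, B5–B6, B6–B7, B4–B8

Each bag holds 2 vertices, so the decomposition has width 1, which upper-bounds the treewidth. Since G has at least one edge (e.g. 2–5), it is not an edgeless graph, so tw(G) ≥ 1. Combining the bounds, tw(G) = 1.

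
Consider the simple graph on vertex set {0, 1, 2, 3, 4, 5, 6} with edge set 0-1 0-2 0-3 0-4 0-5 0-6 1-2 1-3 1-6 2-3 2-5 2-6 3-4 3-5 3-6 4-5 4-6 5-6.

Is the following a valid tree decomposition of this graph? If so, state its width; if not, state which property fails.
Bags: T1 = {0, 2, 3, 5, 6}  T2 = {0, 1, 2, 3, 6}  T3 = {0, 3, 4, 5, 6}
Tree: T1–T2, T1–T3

Checking the three conditions: (i) the bags cover all of {0, 1, 2, 3, 4, 5, 6}; (ii) for each edge, some bag contains both endpoints; (iii) the bags containing any fixed vertex form a subtree. All hold, so the decomposition is valid with width 5 − 1 = 4.

Yes; width 4.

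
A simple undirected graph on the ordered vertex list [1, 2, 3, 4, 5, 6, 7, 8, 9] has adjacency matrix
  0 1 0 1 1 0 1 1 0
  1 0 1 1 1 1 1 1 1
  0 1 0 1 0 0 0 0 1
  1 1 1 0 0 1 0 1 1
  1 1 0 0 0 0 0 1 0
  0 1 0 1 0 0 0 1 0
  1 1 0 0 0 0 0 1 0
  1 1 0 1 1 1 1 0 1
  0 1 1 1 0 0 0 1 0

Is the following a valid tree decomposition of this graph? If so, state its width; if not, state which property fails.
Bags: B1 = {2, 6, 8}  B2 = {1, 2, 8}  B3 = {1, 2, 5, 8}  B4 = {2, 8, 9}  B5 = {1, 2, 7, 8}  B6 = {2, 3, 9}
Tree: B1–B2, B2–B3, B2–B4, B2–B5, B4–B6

A tree decomposition must satisfy three properties: every vertex lies in some bag; for every edge, both endpoints lie together in some bag; and for every vertex, the bags containing it form a connected subtree. Here vertex 4 appears in no bag, so the decomposition is invalid.

No — vertex 4 appears in no bag.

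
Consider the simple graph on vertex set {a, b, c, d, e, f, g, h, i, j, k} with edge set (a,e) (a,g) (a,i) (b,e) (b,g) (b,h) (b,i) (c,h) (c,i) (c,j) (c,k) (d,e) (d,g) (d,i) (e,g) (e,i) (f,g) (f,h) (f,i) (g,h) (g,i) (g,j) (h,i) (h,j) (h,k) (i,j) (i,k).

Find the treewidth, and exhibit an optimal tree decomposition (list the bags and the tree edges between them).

Treewidth 3.
One such decomposition:
Bags: B1 = {f, g, h, i}  B2 = {b, g, h, i}  B3 = {b, e, g, i}  B4 = {g, h, i, j}  B5 = {a, e, g, i}  B6 = {c, h, i, j}  B7 = {c, h, i, k}  B8 = {d, e, g, i}
Tree: B1–B2, B2–B3, B2–B4, B3–B5, B4–B6, B6–B7, B5–B8

Every bag has size at most 4, so the width is 4 − 1 = 3 and tw(G) ≤ 3. For the lower bound, the 4 vertices {d, e, g, i} are pairwise adjacent, and any tree decomposition puts a clique entirely inside one bag — forcing width ≥ 3. Therefore the treewidth is 3.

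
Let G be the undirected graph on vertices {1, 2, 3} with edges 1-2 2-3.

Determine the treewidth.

A width-1 tree decomposition is:
Bags: B1 = {2, 3}  B2 = {1, 2}
Tree: B1–B2
The largest bag has 2 vertices, giving width 1; this decomposition certifies tw(G) ≤ 1. Since G has at least one edge (e.g. 3–2), it is not an edgeless graph, so tw(G) ≥ 1. Therefore the treewidth is 1.

1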